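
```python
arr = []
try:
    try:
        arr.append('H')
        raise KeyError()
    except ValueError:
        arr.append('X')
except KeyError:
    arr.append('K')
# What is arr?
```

Step-by-step execution trace:
1. Inner try: `arr.append('H')` → arr = ['H'].
2. `raise KeyError()` raises KeyError.
3. Inner `except ValueError` does not match KeyError; exception propagates to outer try.
4. Outer `except KeyError` matches → `arr.append('K')` → arr = ['H', 'K'].
Result: ['H', 'K']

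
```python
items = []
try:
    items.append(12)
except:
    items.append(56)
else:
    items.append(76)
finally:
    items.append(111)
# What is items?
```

Step-by-step execution trace:
1. try: `items.append(12)` → items = [12]. No exception raised.
2. `except` is skipped.
3. `else` runs: `items.append(76)` → items = [12, 76].
4. `finally` always runs: `items.append(111)` → items = [12, 76, 111].
Result: [12, 76, 111]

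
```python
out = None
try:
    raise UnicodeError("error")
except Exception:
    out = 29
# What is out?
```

Step-by-step execution trace:
1. `raise UnicodeError(...)` raises UnicodeError.
2. `except Exception` matches (UnicodeError is a subclass of Exception) → out = 29.
Result: 29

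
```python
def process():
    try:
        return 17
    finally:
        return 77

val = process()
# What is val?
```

Step-by-step execution trace:
1. `process()` enters try: `return 17` sets pending return value 17.
2. Before returning, `finally: return 77` runs and overrides the pending return.
3. process() returns 77 → val = 77.
Result: 77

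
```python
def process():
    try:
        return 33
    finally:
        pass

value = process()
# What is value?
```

Step-by-step execution trace:
1. `process()` enters try: `return 33` sets pending return value 33.
2. Before returning, `finally: pass` runs (no effect).
3. process() returns 33 → value = 33.
Result: 33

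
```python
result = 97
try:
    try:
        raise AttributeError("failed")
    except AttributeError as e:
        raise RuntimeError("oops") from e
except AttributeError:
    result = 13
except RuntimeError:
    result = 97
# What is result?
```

Step-by-step execution trace:
1. Inner try raises AttributeError; inner `except AttributeError as e` catches it.
2. `raise RuntimeError(...) from e` raises RuntimeError (AttributeError is attached as __cause__, but only RuntimeError is active).
3. Outer `except AttributeError` does not match RuntimeError; skipped.
4. Outer `except RuntimeError` matches → result = 97.
Result: 97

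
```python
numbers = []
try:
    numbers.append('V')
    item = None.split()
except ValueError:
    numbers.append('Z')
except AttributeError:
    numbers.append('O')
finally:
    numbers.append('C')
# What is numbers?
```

Step-by-step execution trace:
1. try: `numbers.append('V')` → numbers = ['V'].
2. `item = None.split()` raises AttributeError.
3. `except ValueError` does not match AttributeError; skipped.
4. `except AttributeError` matches → `numbers.append('O')` → numbers = ['V', 'O'].
5. finally always runs: `numbers.append('C')` → numbers = ['V', 'O', 'C'].
Result: ['V', 'O', 'C']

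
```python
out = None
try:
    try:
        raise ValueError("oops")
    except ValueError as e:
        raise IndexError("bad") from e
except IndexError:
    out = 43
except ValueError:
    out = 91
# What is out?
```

Step-by-step execution trace:
1. Inner try raises ValueError; inner `except ValueError as e` catches it.
2. `raise IndexError(...) from e` raises IndexError (ValueError is attached as __cause__, but only IndexError is active).
3. Outer `except IndexError` matches → out = 43.
4. `except ValueError` is not reached.
Result: 43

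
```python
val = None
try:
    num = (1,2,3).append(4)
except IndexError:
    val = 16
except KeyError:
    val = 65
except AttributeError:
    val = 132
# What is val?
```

Step-by-step execution trace:
1. `num = (1,2,3).append(4)` raises AttributeError.
2. `except IndexError` does not match AttributeError; skipped.
3. `except KeyError` does not match AttributeError; skipped.
4. `except AttributeError` matches → val = 132.
Result: 132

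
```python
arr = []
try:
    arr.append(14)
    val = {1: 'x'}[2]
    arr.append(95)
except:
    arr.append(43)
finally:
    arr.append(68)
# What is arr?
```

Step-by-step execution trace:
1. try: `arr.append(14)` → arr = [14].
2. `val = {1: 'x'}[2]` raises KeyError; `arr.append(95)` is not reached.
3. bare `except` matches → `arr.append(43)` → arr = [14, 43].
4. finally always runs: `arr.append(68)` → arr = [14, 43, 68].
Result: [14, 43, 68]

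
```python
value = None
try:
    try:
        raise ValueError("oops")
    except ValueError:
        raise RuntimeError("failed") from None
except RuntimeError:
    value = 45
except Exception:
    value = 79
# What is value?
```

Step-by-step execution trace:
1. Inner try raises ValueError; inner `except ValueError` catches it.
2. `raise RuntimeError(...) from None` raises RuntimeError (from None suppresses __context__, but the active exception is still RuntimeError).
3. Outer `except RuntimeError` matches → value = 45.
4. `except Exception` is not reached.
Result: 45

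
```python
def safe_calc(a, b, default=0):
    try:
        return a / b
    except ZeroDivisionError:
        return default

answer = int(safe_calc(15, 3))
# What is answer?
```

Step-by-step execution trace:
1. `safe_calc(15, 3)` enters try: `return 15 / 3` → returns 5.0. No exception raised.
2. `except ZeroDivisionError` is skipped.
3. `int(5.0)` → 5 → answer = 5.
Result: 5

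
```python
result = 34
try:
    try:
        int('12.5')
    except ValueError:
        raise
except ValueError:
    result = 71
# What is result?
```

Step-by-step execution trace:
1. Inner try: `int('12.5')` raises ValueError.
2. Inner `except ValueError` matches; bare `raise` re-raises the same ValueError.
3. Outer `except ValueError` matches → result = 71.
Result: 71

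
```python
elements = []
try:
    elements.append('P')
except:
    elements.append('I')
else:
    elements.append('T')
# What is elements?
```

Step-by-step execution trace:
1. try: `elements.append('P')` → elements = ['P']. No exception raised.
2. `except` is skipped.
3. `else` runs (try completed without exception): `elements.append('T')` → elements = ['P', 'T'].
Result: ['P', 'T']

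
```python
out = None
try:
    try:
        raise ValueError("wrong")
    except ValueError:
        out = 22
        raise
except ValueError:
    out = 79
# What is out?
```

Step-by-step execution trace:
1. Inner try: `raise ValueError("wrong")` raises ValueError.
2. Inner `except ValueError` matches → out = 22.
3. bare `raise` re-raises the same ValueError.
4. Outer `except ValueError` matches → out = 79.
Result: 79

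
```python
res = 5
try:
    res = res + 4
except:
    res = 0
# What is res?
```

Step-by-step execution trace:
1. res starts at 5.
2. try: `res = res + 4` → res = 9. No exception raised.
3. `except` is skipped.
Result: 9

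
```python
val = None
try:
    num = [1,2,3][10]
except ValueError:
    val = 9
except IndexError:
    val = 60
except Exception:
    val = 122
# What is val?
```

Step-by-step execution trace:
1. `num = [1,2,3][10]` raises IndexError.
2. `except ValueError` does not match IndexError; skipped.
3. `except IndexError` matches → val = 60.
4. Remaining except clauses are skipped.
Result: 60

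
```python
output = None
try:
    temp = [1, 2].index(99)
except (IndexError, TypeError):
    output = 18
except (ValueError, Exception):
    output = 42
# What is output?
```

Step-by-step execution trace:
1. `temp = [1, 2].index(99)` raises ValueError.
2. `except (IndexError, TypeError)` does not match ValueError; skipped.
3. `except (ValueError, Exception)` matches (ValueError is in the tuple) → output = 42.
Result: 42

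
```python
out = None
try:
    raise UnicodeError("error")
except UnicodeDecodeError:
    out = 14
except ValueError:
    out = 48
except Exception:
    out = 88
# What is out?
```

Step-by-step execution trace:
1. `raise UnicodeError(...)` raises UnicodeError.
2. `except UnicodeDecodeError` does not match (UnicodeError is not a subclass of UnicodeDecodeError); skipped.
3. `except ValueError` matches (UnicodeError is a subclass of ValueError) → out = 48.
4. `except Exception` is not reached.
Result: 48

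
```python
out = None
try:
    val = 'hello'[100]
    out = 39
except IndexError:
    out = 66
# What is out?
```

Step-by-step execution trace:
1. `val = 'hello'[100]` raises IndexError.
2. `out = 39` is not reached.
3. `except IndexError` matches → out = 66.
Result: 66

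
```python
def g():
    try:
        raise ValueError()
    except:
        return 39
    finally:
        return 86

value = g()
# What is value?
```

Step-by-step execution trace:
1. `g()` enters try: `raise ValueError()` raises ValueError.
2. bare `except` matches → `return 39` sets pending return value 39.
3. Before returning, `finally: return 86` runs and overrides the pending return.
4. g() returns 86 → value = 86.
Result: 86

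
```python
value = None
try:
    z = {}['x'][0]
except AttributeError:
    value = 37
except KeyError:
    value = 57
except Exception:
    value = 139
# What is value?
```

Step-by-step execution trace:
1. `z = {}['x'][0]` raises KeyError.
2. `except AttributeError` does not match KeyError; skipped.
3. `except KeyError` matches → value = 57.
4. Remaining except clauses are skipped.
Result: 57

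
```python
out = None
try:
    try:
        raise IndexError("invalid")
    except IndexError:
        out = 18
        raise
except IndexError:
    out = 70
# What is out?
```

Step-by-step execution trace:
1. Inner try: `raise IndexError("invalid")` raises IndexError.
2. Inner `except IndexError` matches → out = 18.
3. bare `raise` re-raises the same IndexError.
4. Outer `except IndexError` matches → out = 70.
Result: 70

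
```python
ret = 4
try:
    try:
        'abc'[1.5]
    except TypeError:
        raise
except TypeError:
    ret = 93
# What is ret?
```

Step-by-step execution trace:
1. Inner try: `'abc'[1.5]` raises TypeError.
2. Inner `except TypeError` matches; bare `raise` re-raises the same TypeError.
3. Outer `except TypeError` matches → ret = 93.
Result: 93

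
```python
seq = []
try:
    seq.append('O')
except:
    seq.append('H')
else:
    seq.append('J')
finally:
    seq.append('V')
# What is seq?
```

Step-by-step execution trace:
1. try: `seq.append('O')` → seq = ['O']. No exception raised.
2. `except` is skipped.
3. `else` runs: `seq.append('J')` → seq = ['O', 'J'].
4. `finally` always runs: `seq.append('V')` → seq = ['O', 'J', 'V'].
Result: ['O', 'J', 'V']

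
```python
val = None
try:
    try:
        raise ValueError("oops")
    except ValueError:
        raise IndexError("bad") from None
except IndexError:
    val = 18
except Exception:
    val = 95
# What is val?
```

Step-by-step execution trace:
1. Inner try raises ValueError; inner `except ValueError` catches it.
2. `raise IndexError(...) from None` raises IndexError (from None suppresses __context__, but the active exception is still IndexError).
3. Outer `except IndexError` matches → val = 18.
4. `except Exception` is not reached.
Result: 18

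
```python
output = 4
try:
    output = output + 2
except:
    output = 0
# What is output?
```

Step-by-step execution trace:
1. output starts at 4.
2. try: `output = output + 2` → output = 6. No exception raised.
3. `except` is skipped.
Result: 6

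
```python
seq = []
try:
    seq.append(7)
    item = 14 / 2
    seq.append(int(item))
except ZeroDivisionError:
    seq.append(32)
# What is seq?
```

Step-by-step execution trace:
1. try: `seq.append(7)` → seq = [7].
2. `item = 14 / 2` → item = 7.0. No exception raised.
3. `seq.append(int(item))` → seq = [7, 7].
4. `except ZeroDivisionError` is skipped (no exception was raised).
Result: [7, 7]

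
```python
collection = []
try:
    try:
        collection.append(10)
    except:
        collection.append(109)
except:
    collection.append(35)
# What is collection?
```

Step-by-step execution trace:
1. Inner try: `collection.append(10)` → collection = [10]. No exception raised.
2. Inner `except` is skipped.
3. Inner try completes normally; outer `except` is skipped.
Result: [10]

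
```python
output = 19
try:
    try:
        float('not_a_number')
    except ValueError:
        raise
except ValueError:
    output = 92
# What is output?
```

Step-by-step execution trace:
1. Inner try: `float('not_a_number')` raises ValueError.
2. Inner `except ValueError` matches; bare `raise` re-raises the same ValueError.
3. Outer `except ValueError` matches → output = 92.
Result: 92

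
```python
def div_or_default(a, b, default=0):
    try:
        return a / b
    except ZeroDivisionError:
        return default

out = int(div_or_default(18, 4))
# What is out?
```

Step-by-step execution trace:
1. `div_or_default(18, 4)` enters try: `return 18 / 4` → returns 4.5. No exception raised.
2. `except ZeroDivisionError` is skipped.
3. `int(4.5)` → 4 → out = 4.
Result: 4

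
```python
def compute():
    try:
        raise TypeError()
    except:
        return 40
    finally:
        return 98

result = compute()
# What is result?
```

Step-by-step execution trace:
1. `compute()` enters try: `raise TypeError()` raises TypeError.
2. bare `except` matches → `return 40` sets pending return value 40.
3. Before returning, `finally: return 98` runs and overrides the pending return.
4. compute() returns 98 → result = 98.
Result: 98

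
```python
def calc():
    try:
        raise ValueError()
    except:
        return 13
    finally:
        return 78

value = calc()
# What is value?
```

Step-by-step execution trace:
1. `calc()` enters try: `raise ValueError()` raises ValueError.
2. bare `except` matches → `return 13` sets pending return value 13.
3. Before returning, `finally: return 78` runs and overrides the pending return.
4. calc() returns 78 → value = 78.
Result: 78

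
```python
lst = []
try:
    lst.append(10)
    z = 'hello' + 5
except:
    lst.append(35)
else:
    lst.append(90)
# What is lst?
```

Step-by-step execution trace:
1. try: `lst.append(10)` → lst = [10].
2. `z = 'hello' + 5` raises TypeError.
3. bare `except` matches → `lst.append(35)` → lst = [10, 35].
4. `else` is skipped (an exception was raised).
Result: [10, 35]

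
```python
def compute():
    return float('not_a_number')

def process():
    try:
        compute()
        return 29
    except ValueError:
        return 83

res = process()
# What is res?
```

Step-by-step execution trace:
1. `process()` calls `compute()`.
2. `compute()` evaluates `float('not_a_number')`, which raises ValueError; it propagates to the caller.
3. `return 29` is not reached.
4. `except ValueError` in process matches → returns 83.
5. res = 83.
Result: 83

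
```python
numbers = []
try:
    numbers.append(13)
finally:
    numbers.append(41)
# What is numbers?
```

Step-by-step execution trace:
1. try: `numbers.append(13)` → numbers = [13].
2. The try body completes without raising.
3. finally always runs: `numbers.append(41)` → numbers = [13, 41].
Result: [13, 41]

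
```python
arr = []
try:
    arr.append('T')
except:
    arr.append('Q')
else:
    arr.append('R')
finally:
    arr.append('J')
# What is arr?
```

Step-by-step execution trace:
1. try: `arr.append('T')` → arr = ['T']. No exception raised.
2. `except` is skipped.
3. `else` runs: `arr.append('R')` → arr = ['T', 'R'].
4. `finally` always runs: `arr.append('J')` → arr = ['T', 'R', 'J'].
Result: ['T', 'R', 'J']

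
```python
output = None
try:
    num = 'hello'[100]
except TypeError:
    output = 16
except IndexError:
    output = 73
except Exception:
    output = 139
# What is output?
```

Step-by-step execution trace:
1. `num = 'hello'[100]` raises IndexError.
2. `except TypeError` does not match IndexError; skipped.
3. `except IndexError` matches → output = 73.
4. Remaining except clauses are skipped.
Result: 73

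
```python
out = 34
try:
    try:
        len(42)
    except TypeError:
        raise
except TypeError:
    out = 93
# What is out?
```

Step-by-step execution trace:
1. Inner try: `len(42)` raises TypeError.
2. Inner `except TypeError` matches; bare `raise` re-raises the same TypeError.
3. Outer `except TypeError` matches → out = 93.
Result: 93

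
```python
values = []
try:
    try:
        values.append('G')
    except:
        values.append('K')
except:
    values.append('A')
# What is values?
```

Step-by-step execution trace:
1. Inner try: `values.append('G')` → values = ['G']. No exception raised.
2. Inner `except` is skipped.
3. Inner try completes normally; outer `except` is skipped.
Result: ['G']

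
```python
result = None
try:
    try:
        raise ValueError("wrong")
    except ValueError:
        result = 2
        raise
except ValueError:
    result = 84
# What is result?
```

Step-by-step execution trace:
1. Inner try: `raise ValueError("wrong")` raises ValueError.
2. Inner `except ValueError` matches → result = 2.
3. bare `raise` re-raises the same ValueError.
4. Outer `except ValueError` matches → result = 84.
Result: 84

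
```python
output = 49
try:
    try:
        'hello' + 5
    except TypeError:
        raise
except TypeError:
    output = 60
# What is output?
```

Step-by-step execution trace:
1. Inner try: `'hello' + 5` raises TypeError.
2. Inner `except TypeError` matches; bare `raise` re-raises the same TypeError.
3. Outer `except TypeError` matches → output = 60.
Result: 60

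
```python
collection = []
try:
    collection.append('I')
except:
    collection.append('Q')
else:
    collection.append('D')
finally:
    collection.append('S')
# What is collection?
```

Step-by-step execution trace:
1. try: `collection.append('I')` → collection = ['I']. No exception raised.
2. `except` is skipped.
3. `else` runs: `collection.append('D')` → collection = ['I', 'D'].
4. `finally` always runs: `collection.append('S')` → collection = ['I', 'D', 'S'].
Result: ['I', 'D', 'S']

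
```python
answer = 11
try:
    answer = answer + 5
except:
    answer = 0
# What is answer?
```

Step-by-step execution trace:
1. answer starts at 11.
2. try: `answer = answer + 5` → answer = 16. No exception raised.
3. `except` is skipped.
Result: 16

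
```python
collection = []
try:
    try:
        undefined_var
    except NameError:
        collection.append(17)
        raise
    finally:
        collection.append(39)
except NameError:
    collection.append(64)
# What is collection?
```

Step-by-step execution trace:
1. Inner try: `undefined_var` raises NameError.
2. Inner `except NameError` matches → `collection.append(17)` → collection = [17].
3. bare `raise` re-raises NameError.
4. Inner `finally` runs during unwinding: `collection.append(39)` → collection = [17, 39].
5. Outer `except NameError` matches → `collection.append(64)` → collection = [17, 39, 64].
Result: [17, 39, 64]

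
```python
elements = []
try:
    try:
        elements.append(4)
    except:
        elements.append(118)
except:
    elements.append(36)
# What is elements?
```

Step-by-step execution trace:
1. Inner try: `elements.append(4)` → elements = [4]. No exception raised.
2. Inner `except` is skipped.
3. Inner try completes normally; outer `except` is skipped.
Result: [4]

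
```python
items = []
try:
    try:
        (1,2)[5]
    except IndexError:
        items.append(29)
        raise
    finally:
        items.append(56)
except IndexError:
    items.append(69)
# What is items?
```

Step-by-step execution trace:
1. Inner try: `(1,2)[5]` raises IndexError.
2. Inner `except IndexError` matches → `items.append(29)` → items = [29].
3. bare `raise` re-raises IndexError.
4. Inner `finally` runs during unwinding: `items.append(56)` → items = [29, 56].
5. Outer `except IndexError` matches → `items.append(69)` → items = [29, 56, 69].
Result: [29, 56, 69]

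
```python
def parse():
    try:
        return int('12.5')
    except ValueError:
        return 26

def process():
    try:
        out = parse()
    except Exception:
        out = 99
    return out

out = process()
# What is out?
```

Step-by-step execution trace:
1. `process()` calls `parse()`.
2. In parse: `int('12.5')` raises ValueError; `except ValueError` catches it → returns 26.
3. In process: `out = parse()` → out = 26. No exception reaches process.
4. `except Exception` is skipped; process returns 26.
5. out = 26.
Result: 26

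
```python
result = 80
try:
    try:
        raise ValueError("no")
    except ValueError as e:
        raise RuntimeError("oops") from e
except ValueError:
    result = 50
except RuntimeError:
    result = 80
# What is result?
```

Step-by-step execution trace:
1. Inner try raises ValueError; inner `except ValueError as e` catches it.
2. `raise RuntimeError(...) from e` raises RuntimeError (ValueError is attached as __cause__, but only RuntimeError is active).
3. Outer `except ValueError` does not match RuntimeError; skipped.
4. Outer `except RuntimeError` matches → result = 80.
Result: 80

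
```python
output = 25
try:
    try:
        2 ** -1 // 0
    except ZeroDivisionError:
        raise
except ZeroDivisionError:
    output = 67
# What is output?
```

Step-by-step execution trace:
1. Inner try: `2 ** -1 // 0` raises ZeroDivisionError.
2. Inner `except ZeroDivisionError` matches; bare `raise` re-raises the same ZeroDivisionError.
3. Outer `except ZeroDivisionError` matches → output = 67.
Result: 67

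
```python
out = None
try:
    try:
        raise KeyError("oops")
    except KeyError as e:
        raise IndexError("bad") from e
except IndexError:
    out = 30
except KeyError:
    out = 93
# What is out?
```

Step-by-step execution trace:
1. Inner try raises KeyError; inner `except KeyError as e` catches it.
2. `raise IndexError(...) from e` raises IndexError (KeyError is attached as __cause__, but only IndexError is active).
3. Outer `except IndexError` matches → out = 30.
4. `except KeyError` is not reached.
Result: 30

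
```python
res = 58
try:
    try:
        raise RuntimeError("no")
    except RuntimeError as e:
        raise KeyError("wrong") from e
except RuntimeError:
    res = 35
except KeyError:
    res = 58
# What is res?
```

Step-by-step execution trace:
1. Inner try raises RuntimeError; inner `except RuntimeError as e` catches it.
2. `raise KeyError(...) from e` raises KeyError (RuntimeError is attached as __cause__, but only KeyError is active).
3. Outer `except RuntimeError` does not match KeyError; skipped.
4. Outer `except KeyError` matches → res = 58.
Result: 58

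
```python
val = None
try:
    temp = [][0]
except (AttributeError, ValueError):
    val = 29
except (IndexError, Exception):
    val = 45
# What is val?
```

Step-by-step execution trace:
1. `temp = [][0]` raises IndexError.
2. `except (AttributeError, ValueError)` does not match IndexError; skipped.
3. `except (IndexError, Exception)` matches (IndexError is in the tuple) → val = 45.
Result: 45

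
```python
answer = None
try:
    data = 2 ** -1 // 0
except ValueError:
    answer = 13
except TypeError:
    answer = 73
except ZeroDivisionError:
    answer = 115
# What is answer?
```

Step-by-step execution trace:
1. `data = 2 ** -1 // 0` raises ZeroDivisionError.
2. `except ValueError` does not match ZeroDivisionError; skipped.
3. `except TypeError` does not match ZeroDivisionError; skipped.
4. `except ZeroDivisionError` matches → answer = 115.
Result: 115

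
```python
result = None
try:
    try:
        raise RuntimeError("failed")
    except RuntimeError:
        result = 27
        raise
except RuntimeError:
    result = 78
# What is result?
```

Step-by-step execution trace:
1. Inner try: `raise RuntimeError("failed")` raises RuntimeError.
2. Inner `except RuntimeError` matches → result = 27.
3. bare `raise` re-raises the same RuntimeError.
4. Outer `except RuntimeError` matches → result = 78.
Result: 78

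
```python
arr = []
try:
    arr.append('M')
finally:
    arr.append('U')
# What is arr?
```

Step-by-step execution trace:
1. try: `arr.append('M')` → arr = ['M'].
2. The try body completes without raising.
3. finally always runs: `arr.append('U')` → arr = ['M', 'U'].
Result: ['M', 'U']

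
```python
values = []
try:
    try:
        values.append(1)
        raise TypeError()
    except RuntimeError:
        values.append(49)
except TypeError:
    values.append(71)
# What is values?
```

Step-by-step execution trace:
1. Inner try: `values.append(1)` → values = [1].
2. `raise TypeError()` raises TypeError.
3. Inner `except RuntimeError` does not match TypeError; exception propagates to outer try.
4. Outer `except TypeError` matches → `values.append(71)` → values = [1, 71].
Result: [1, 71]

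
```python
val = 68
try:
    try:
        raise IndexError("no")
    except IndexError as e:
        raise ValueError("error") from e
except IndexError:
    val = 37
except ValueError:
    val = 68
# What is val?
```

Step-by-step execution trace:
1. Inner try raises IndexError; inner `except IndexError as e` catches it.
2. `raise ValueError(...) from e` raises ValueError (IndexError is attached as __cause__, but only ValueError is active).
3. Outer `except IndexError` does not match ValueError; skipped.
4. Outer `except ValueError` matches → val = 68.
Result: 68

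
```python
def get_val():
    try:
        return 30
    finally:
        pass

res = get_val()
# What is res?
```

Step-by-step execution trace:
1. `get_val()` enters try: `return 30` sets pending return value 30.
2. Before returning, `finally: pass` runs (no effect).
3. get_val() returns 30 → res = 30.
Result: 30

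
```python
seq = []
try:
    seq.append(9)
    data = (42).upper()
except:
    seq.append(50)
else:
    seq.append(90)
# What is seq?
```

Step-by-step execution trace:
1. try: `seq.append(9)` → seq = [9].
2. `data = (42).upper()` raises AttributeError.
3. bare `except` matches → `seq.append(50)` → seq = [9, 50].
4. `else` is skipped (an exception was raised).
Result: [9, 50]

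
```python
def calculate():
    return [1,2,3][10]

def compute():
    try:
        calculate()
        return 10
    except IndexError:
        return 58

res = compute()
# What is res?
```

Step-by-step execution trace:
1. `compute()` calls `calculate()`.
2. `calculate()` evaluates `[1,2,3][10]`, which raises IndexError; it propagates to the caller.
3. `return 10` is not reached.
4. `except IndexError` in compute matches → returns 58.
5. res = 58.
Result: 58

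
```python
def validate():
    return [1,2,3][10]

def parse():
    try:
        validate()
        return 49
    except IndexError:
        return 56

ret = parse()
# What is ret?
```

Step-by-step execution trace:
1. `parse()` calls `validate()`.
2. `validate()` evaluates `[1,2,3][10]`, which raises IndexError; it propagates to the caller.
3. `return 49` is not reached.
4. `except IndexError` in parse matches → returns 56.
5. ret = 56.
Result: 56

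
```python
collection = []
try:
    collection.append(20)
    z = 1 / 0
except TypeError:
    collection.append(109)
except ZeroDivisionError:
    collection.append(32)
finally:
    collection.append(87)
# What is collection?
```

Step-by-step execution trace:
1. try: `collection.append(20)` → collection = [20].
2. `z = 1 / 0` raises ZeroDivisionError.
3. `except TypeError` does not match ZeroDivisionError; skipped.
4. `except ZeroDivisionError` matches → `collection.append(32)` → collection = [20, 32].
5. finally always runs: `collection.append(87)` → collection = [20, 32, 87].
Result: [20, 32, 87]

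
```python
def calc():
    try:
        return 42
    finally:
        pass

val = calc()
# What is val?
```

Step-by-step execution trace:
1. `calc()` enters try: `return 42` sets pending return value 42.
2. Before returning, `finally: pass` runs (no effect).
3. calc() returns 42 → val = 42.
Result: 42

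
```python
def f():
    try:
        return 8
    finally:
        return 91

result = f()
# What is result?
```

Step-by-step execution trace:
1. `f()` enters try: `return 8` sets pending return value 8.
2. Before returning, `finally: return 91` runs and overrides the pending return.
3. f() returns 91 → result = 91.
Result: 91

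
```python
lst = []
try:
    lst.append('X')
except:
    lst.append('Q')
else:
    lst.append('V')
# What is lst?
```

Step-by-step execution trace:
1. try: `lst.append('X')` → lst = ['X']. No exception raised.
2. `except` is skipped.
3. `else` runs (try completed without exception): `lst.append('V')` → lst = ['X', 'V'].
Result: ['X', 'V']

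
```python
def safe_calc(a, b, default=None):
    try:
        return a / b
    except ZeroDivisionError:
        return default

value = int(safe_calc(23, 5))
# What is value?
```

Step-by-step execution trace:
1. `safe_calc(23, 5)` enters try: `return 23 / 5` → returns 4.6. No exception raised.
2. `except ZeroDivisionError` is skipped.
3. `int(4.6)` → 4 → value = 4.
Result: 4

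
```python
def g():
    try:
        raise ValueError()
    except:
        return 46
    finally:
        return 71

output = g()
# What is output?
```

Step-by-step execution trace:
1. `g()` enters try: `raise ValueError()` raises ValueError.
2. bare `except` matches → `return 46` sets pending return value 46.
3. Before returning, `finally: return 71` runs and overrides the pending return.
4. g() returns 71 → output = 71.
Result: 71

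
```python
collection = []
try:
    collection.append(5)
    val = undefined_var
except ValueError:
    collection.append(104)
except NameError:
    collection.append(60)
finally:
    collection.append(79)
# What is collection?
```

Step-by-step execution trace:
1. try: `collection.append(5)` → collection = [5].
2. `val = undefined_var` raises NameError.
3. `except ValueError` does not match NameError; skipped.
4. `except NameError` matches → `collection.append(60)` → collection = [5, 60].
5. finally always runs: `collection.append(79)` → collection = [5, 60, 79].
Result: [5, 60, 79]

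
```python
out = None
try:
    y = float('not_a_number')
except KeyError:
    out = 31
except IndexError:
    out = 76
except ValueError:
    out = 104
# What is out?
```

Step-by-step execution trace:
1. `y = float('not_a_number')` raises ValueError.
2. `except KeyError` does not match ValueError; skipped.
3. `except IndexError` does not match ValueError; skipped.
4. `except ValueError` matches → out = 104.
Result: 104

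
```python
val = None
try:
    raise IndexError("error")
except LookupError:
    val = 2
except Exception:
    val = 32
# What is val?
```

Step-by-step execution trace:
1. `raise IndexError(...)` raises IndexError.
2. `except LookupError` matches (IndexError is a subclass of LookupError) → val = 2.
3. `except Exception` is not reached.
Result: 2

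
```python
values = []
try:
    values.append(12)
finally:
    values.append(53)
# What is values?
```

Step-by-step execution trace:
1. try: `values.append(12)` → values = [12].
2. The try body completes without raising.
3. finally always runs: `values.append(53)` → values = [12, 53].
Result: [12, 53]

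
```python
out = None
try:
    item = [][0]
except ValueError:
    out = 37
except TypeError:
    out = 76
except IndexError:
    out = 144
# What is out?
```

Step-by-step execution trace:
1. `item = [][0]` raises IndexError.
2. `except ValueError` does not match IndexError; skipped.
3. `except TypeError` does not match IndexError; skipped.
4. `except IndexError` matches → out = 144.
Result: 144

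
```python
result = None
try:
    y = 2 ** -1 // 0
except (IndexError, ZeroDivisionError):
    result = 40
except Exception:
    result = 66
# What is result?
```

Step-by-step execution trace:
1. `y = 2 ** -1 // 0` raises ZeroDivisionError.
2. `except (IndexError, ZeroDivisionError)` matches (ZeroDivisionError is in the tuple) → result = 40.
3. `except Exception` is not reached.
Result: 40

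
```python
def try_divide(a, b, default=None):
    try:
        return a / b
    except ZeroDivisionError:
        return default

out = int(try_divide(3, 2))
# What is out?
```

Step-by-step execution trace:
1. `try_divide(3, 2)` enters try: `return 3 / 2` → returns 1.5. No exception raised.
2. `except ZeroDivisionError` is skipped.
3. `int(1.5)` → 1 → out = 1.
Result: 1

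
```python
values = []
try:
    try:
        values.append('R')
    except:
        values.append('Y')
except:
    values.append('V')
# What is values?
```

Step-by-step execution trace:
1. Inner try: `values.append('R')` → values = ['R']. No exception raised.
2. Inner `except` is skipped.
3. Inner try completes normally; outer `except` is skipped.
Result: ['R']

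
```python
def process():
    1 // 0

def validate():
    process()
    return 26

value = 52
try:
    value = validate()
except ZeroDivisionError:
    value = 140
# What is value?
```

Step-by-step execution trace:
1. value starts at 52.
2. try: `validate()` calls `process()`.
3. `process()` evaluates `1 // 0`, which raises ZeroDivisionError; it propagates through validate (uncaught).
4. `return 26` in validate is not reached; the assignment to value does not complete.
5. `except ZeroDivisionError` matches → value = 140.
Result: 140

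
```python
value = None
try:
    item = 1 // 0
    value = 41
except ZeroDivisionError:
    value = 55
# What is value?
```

Step-by-step execution trace:
1. `item = 1 // 0` raises ZeroDivisionError.
2. `value = 41` is not reached.
3. `except ZeroDivisionError` matches → value = 55.
Result: 55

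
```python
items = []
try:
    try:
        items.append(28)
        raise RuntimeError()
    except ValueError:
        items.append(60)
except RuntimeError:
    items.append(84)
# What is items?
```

Step-by-step execution trace:
1. Inner try: `items.append(28)` → items = [28].
2. `raise RuntimeError()` raises RuntimeError.
3. Inner `except ValueError` does not match RuntimeError; exception propagates to outer try.
4. Outer `except RuntimeError` matches → `items.append(84)` → items = [28, 84].
Result: [28, 84]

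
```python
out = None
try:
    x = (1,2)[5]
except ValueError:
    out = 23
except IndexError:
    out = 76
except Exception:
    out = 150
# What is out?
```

Step-by-step execution trace:
1. `x = (1,2)[5]` raises IndexError.
2. `except ValueError` does not match IndexError; skipped.
3. `except IndexError` matches → out = 76.
4. Remaining except clauses are skipped.
Result: 76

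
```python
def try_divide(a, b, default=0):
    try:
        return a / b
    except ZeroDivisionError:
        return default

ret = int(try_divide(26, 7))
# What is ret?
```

Step-by-step execution trace:
1. `try_divide(26, 7)` enters try: `return 26 / 7` → returns 3.7142857142857144. No exception raised.
2. `except ZeroDivisionError` is skipped.
3. `int(3.7142857142857144)` → 3 → ret = 3.
Result: 3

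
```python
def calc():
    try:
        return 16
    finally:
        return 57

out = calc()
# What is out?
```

Step-by-step execution trace:
1. `calc()` enters try: `return 16` sets pending return value 16.
2. Before returning, `finally: return 57` runs and overrides the pending return.
3. calc() returns 57 → out = 57.
Result: 57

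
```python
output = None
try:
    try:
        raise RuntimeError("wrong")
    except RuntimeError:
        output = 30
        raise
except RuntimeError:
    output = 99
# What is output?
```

Step-by-step execution trace:
1. Inner try: `raise RuntimeError("wrong")` raises RuntimeError.
2. Inner `except RuntimeError` matches → output = 30.
3. bare `raise` re-raises the same RuntimeError.
4. Outer `except RuntimeError` matches → output = 99.
Result: 99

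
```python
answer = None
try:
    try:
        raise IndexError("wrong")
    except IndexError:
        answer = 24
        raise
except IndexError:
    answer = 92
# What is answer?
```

Step-by-step execution trace:
1. Inner try: `raise IndexError("wrong")` raises IndexError.
2. Inner `except IndexError` matches → answer = 24.
3. bare `raise` re-raises the same IndexError.
4. Outer `except IndexError` matches → answer = 92.
Result: 92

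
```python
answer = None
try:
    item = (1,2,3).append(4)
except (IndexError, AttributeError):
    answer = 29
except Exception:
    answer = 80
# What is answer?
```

Step-by-step execution trace:
1. `item = (1,2,3).append(4)` raises AttributeError.
2. `except (IndexError, AttributeError)` matches (AttributeError is in the tuple) → answer = 29.
3. `except Exception` is not reached.
Result: 29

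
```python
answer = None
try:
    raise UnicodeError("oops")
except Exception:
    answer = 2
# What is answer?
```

Step-by-step execution trace:
1. `raise UnicodeError(...)` raises UnicodeError.
2. `except Exception` matches (UnicodeError is a subclass of Exception) → answer = 2.
Result: 2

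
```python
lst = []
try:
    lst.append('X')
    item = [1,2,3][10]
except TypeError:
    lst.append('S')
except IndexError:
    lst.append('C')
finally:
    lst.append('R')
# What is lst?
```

Step-by-step execution trace:
1. try: `lst.append('X')` → lst = ['X'].
2. `item = [1,2,3][10]` raises IndexError.
3. `except TypeError` does not match IndexError; skipped.
4. `except IndexError` matches → `lst.append('C')` → lst = ['X', 'C'].
5. finally always runs: `lst.append('R')` → lst = ['X', 'C', 'R'].
Result: ['X', 'C', 'R']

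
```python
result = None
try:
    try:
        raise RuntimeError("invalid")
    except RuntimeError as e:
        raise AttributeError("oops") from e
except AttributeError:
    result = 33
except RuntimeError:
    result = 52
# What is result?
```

Step-by-step execution trace:
1. Inner try raises RuntimeError; inner `except RuntimeError as e` catches it.
2. `raise AttributeError(...) from e` raises AttributeError (RuntimeError is attached as __cause__, but only AttributeError is active).
3. Outer `except AttributeError` matches → result = 33.
4. `except RuntimeError` is not reached.
Result: 33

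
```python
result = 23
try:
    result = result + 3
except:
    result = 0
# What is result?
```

Step-by-step execution trace:
1. result starts at 23.
2. try: `result = result + 3` → result = 26. No exception raised.
3. `except` is skipped.
Result: 26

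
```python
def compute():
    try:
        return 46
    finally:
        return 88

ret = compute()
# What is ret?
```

Step-by-step execution trace:
1. `compute()` enters try: `return 46` sets pending return value 46.
2. Before returning, `finally: return 88` runs and overrides the pending return.
3. compute() returns 88 → ret = 88.
Result: 88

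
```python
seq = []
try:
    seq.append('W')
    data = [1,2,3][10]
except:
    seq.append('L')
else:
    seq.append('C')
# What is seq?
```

Step-by-step execution trace:
1. try: `seq.append('W')` → seq = ['W'].
2. `data = [1,2,3][10]` raises IndexError.
3. bare `except` matches → `seq.append('L')` → seq = ['W', 'L'].
4. `else` is skipped (an exception was raised).
Result: ['W', 'L']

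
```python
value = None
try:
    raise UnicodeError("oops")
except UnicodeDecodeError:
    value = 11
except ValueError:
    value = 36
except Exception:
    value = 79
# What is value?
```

Step-by-step execution trace:
1. `raise UnicodeError(...)` raises UnicodeError.
2. `except UnicodeDecodeError` does not match (UnicodeError is not a subclass of UnicodeDecodeError); skipped.
3. `except ValueError` matches (UnicodeError is a subclass of ValueError) → value = 36.
4. `except Exception` is not reached.
Result: 36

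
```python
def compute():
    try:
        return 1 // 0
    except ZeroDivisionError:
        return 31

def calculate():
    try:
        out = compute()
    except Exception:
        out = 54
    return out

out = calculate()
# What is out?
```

Step-by-step execution trace:
1. `calculate()` calls `compute()`.
2. In compute: `1 // 0` raises ZeroDivisionError; `except ZeroDivisionError` catches it → returns 31.
3. In calculate: `out = compute()` → out = 31. No exception reaches calculate.
4. `except Exception` is skipped; calculate returns 31.
5. out = 31.
Result: 31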